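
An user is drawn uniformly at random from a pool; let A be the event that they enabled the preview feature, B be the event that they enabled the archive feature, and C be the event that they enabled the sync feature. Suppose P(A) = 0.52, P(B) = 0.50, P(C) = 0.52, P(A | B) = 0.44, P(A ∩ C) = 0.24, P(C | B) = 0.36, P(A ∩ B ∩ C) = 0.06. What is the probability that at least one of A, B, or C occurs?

0.96

P(A ∩ B) = P(B)·P(A|B) = 0.50 × 0.44 = 0.22
P(B ∩ C) = P(B)·P(C|B) = 0.50 × 0.36 = 0.18
Using inclusion–exclusion:
P(A ∪ B ∪ C) = 0.52 + 0.50 + 0.52 − 0.22 − 0.24 − 0.18 + 0.06 = 0.96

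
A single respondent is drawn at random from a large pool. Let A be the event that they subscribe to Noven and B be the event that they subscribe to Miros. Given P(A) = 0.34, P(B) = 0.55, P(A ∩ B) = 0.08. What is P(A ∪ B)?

0.81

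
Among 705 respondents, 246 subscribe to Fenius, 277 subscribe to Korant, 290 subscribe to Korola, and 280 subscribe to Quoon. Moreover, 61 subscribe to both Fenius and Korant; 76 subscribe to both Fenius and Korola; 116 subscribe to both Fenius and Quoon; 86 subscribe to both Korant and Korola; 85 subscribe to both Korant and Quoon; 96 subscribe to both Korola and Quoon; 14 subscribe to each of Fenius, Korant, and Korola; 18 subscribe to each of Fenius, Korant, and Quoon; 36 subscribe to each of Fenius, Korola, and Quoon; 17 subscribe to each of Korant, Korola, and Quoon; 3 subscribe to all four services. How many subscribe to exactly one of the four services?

|exactly one| = 246 + 277 + 290 + 280 − 2·61 − 2·76 − 2·116 − 2·86 − 2·85 − 2·96 + 3·14 + 3·18 + 3·36 + 3·17 − 4·3 = 296

296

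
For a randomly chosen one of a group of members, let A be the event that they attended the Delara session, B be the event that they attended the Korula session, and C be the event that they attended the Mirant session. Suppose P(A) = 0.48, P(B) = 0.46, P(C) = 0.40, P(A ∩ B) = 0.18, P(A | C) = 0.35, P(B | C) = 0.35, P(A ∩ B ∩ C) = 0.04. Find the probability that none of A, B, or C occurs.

0.08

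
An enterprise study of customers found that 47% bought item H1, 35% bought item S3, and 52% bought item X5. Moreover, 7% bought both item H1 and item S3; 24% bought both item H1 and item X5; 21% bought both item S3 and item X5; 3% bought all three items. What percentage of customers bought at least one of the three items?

85%

By inclusion–exclusion:
P(union) = 47 + 35 + 52 − 7 − 24 − 21 + 3 = 85%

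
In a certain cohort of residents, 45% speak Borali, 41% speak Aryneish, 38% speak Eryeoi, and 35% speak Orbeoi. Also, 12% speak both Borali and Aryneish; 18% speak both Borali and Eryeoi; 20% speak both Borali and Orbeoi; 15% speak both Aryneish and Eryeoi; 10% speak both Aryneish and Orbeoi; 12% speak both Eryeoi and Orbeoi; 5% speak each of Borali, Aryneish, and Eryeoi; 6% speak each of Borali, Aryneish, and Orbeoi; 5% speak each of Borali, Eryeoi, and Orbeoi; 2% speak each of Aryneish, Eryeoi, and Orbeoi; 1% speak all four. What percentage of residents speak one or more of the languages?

Inclusion–exclusion gives
P(union) = 45 + 41 + 38 + 35 − 12 − 18 − 20 − 15 − 10 − 12 + 5 + 6 + 5 + 2 − 1 = 89%

89%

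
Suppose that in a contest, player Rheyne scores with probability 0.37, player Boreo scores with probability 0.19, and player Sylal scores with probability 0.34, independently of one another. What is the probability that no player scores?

P(none) = (1 − 0.37) × (1 − 0.19) × (1 − 0.34) = 0.63 × 0.81 × 0.66 = 0.336798

0.336798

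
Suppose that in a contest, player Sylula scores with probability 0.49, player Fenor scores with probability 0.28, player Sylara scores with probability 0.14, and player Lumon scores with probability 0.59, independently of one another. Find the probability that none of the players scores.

Since the events are independent, P(none) is the product of the individual non-occurrence probabilities.
P(none) = (1 − 0.49) × (1 − 0.28) × (1 − 0.14) × (1 − 0.59) = 0.51 × 0.72 × 0.86 × 0.41 = 0.12947472

0.12947472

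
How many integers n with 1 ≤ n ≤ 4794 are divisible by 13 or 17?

629

Inclusion–exclusion gives
368 + 282 − 21 = 629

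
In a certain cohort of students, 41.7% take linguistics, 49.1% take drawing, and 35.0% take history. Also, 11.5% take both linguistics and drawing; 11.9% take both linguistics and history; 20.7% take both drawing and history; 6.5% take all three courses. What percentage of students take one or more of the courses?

By inclusion–exclusion:
P(≥1) = 41.7 + 49.1 + 35.0 − 11.5 − 11.9 − 20.7 + 6.5 = 88.2%

88.2%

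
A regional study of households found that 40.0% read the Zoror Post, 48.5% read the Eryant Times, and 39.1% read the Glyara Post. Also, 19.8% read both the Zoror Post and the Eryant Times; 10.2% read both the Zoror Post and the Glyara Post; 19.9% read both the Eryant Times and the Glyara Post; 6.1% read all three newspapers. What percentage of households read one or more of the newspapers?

83.8%

P(≥1) = 40.0 + 48.5 + 39.1 − 19.8 − 10.2 − 19.9 + 6.1 = 83.8%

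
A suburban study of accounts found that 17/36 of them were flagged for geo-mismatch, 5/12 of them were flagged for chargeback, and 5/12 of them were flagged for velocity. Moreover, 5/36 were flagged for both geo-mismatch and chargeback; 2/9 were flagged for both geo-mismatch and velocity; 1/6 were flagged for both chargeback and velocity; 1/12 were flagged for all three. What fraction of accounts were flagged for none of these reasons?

5/36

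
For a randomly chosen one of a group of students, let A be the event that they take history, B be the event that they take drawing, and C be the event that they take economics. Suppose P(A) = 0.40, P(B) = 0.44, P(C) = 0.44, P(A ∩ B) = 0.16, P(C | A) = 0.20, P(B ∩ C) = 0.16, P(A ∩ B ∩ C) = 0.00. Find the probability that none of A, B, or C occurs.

P(A ∩ C) = P(A)·P(C|A) = 0.40 × 0.20 = 0.08
Apply inclusion-exclusion:
P(A ∪ B ∪ C) = 0.40 + 0.44 + 0.44 − 0.16 − 0.08 − 0.16 + 0.00 = 0.88
P(none) = 1 − 0.88 = 0.12

0.12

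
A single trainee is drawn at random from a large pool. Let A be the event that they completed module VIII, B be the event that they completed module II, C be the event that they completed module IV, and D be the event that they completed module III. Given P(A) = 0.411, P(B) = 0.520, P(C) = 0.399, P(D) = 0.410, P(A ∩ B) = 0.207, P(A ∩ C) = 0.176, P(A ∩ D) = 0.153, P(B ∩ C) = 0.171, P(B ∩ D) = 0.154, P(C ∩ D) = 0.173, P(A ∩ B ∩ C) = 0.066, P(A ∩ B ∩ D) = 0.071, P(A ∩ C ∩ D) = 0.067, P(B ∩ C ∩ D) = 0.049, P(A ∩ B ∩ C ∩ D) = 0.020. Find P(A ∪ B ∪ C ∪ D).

By inclusion-exclusion,
P(A ∪ B ∪ C ∪ D) = 0.411 + 0.520 + 0.399 + 0.410 − 0.207 − 0.176 − 0.153 − 0.171 − 0.154 − 0.173 + 0.066 + 0.071 + 0.067 + 0.049 − 0.020 = 0.939

0.939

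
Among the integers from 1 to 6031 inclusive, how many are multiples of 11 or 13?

969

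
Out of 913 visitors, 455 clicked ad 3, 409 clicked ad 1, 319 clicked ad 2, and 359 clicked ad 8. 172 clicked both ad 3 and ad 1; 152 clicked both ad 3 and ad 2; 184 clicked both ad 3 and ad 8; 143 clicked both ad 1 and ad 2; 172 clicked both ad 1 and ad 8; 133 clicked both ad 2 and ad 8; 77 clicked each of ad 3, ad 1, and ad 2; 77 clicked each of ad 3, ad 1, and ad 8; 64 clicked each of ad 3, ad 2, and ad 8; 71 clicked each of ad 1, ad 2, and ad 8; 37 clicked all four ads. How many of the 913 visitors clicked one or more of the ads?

838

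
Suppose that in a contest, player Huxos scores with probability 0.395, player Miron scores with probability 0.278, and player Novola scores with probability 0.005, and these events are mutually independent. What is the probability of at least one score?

P(none) = (1 − 0.395) × (1 − 0.278) × (1 − 0.005) = 0.605 × 0.722 × 0.995 = 0.43462595
P(at least one) = 1 − 0.43462595 = 0.56537405

0.56537405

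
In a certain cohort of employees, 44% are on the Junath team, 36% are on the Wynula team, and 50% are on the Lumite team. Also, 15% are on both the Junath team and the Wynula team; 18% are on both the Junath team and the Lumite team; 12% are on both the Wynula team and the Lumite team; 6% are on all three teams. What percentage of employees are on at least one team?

91%

P(≥1) = 44 + 36 + 50 − 15 − 18 − 12 + 6 = 91%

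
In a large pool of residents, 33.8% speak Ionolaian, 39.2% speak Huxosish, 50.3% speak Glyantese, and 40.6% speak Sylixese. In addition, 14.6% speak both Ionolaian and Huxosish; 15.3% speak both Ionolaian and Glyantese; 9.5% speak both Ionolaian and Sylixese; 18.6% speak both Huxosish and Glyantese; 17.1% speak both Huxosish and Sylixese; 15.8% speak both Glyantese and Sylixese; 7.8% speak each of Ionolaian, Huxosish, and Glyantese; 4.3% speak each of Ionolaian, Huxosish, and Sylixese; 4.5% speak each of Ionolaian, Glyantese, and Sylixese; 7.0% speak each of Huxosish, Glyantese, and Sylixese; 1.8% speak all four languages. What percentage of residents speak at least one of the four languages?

94.8%

P(union) = 33.8 + 39.2 + 50.3 + 40.6 − 14.6 − 15.3 − 9.5 − 18.6 − 17.1 − 15.8 + 7.8 + 4.3 + 4.5 + 7.0 − 1.8 = 94.8%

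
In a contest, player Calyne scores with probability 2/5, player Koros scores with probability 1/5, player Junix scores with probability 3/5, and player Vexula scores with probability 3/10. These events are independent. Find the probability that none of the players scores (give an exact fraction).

84/625

P(none) = (1 − 2/5) × (1 − 1/5) × (1 − 3/5) × (1 − 3/10) = 3/5 × 4/5 × 2/5 × 7/10 = 84/625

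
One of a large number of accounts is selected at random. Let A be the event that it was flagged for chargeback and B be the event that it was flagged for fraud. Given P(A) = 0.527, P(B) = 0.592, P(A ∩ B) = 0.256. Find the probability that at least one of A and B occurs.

P(A ∪ B) = 0.527 + 0.592 − 0.256 = 0.863

0.863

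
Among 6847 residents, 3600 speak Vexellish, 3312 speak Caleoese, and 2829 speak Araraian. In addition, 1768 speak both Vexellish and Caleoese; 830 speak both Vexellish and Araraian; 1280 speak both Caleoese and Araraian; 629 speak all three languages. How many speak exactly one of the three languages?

3872

|exactly one| = 3600 + 3312 + 2829 − 2·1768 − 2·830 − 2·1280 + 3·629 = 3872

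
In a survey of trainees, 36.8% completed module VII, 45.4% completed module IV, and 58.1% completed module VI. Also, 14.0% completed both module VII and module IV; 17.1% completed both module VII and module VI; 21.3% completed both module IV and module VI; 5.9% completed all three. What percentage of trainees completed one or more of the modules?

P(at least one) = 36.8 + 45.4 + 58.1 − 14.0 − 17.1 − 21.3 + 5.9 = 93.8%

93.8%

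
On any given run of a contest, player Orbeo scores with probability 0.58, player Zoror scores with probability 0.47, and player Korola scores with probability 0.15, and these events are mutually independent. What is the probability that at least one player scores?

P(none) = (1 − 0.58) × (1 − 0.47) × (1 − 0.15) = 0.42 × 0.53 × 0.85 = 0.18921
P(at least one) = 1 − 0.18921 = 0.81079

0.81079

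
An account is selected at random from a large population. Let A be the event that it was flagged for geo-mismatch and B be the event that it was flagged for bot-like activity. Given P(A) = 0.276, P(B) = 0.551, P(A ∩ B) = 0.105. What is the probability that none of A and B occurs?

By inclusion–exclusion:
P(A ∪ B) = 0.276 + 0.551 − 0.105 = 0.722
P(none) = 1 − 0.722 = 0.278

0.278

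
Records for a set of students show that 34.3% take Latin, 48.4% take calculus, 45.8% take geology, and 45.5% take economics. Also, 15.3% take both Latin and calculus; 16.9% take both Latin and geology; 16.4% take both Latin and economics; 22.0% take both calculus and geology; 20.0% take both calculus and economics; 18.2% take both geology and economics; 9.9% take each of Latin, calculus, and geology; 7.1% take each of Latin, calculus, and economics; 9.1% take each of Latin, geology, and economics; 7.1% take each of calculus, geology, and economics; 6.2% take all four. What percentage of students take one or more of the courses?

92.2%

P(union) = 34.3 + 48.4 + 45.8 + 45.5 − 15.3 − 16.9 − 16.4 − 22.0 − 20.0 − 18.2 + 9.9 + 7.1 + 9.1 + 7.1 − 6.2 = 92.2%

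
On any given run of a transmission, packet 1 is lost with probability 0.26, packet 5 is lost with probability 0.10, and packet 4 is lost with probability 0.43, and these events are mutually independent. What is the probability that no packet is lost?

0.37962

P(none) = (1 − 0.26) × (1 − 0.10) × (1 − 0.43) = 0.74 × 0.90 × 0.57 = 0.37962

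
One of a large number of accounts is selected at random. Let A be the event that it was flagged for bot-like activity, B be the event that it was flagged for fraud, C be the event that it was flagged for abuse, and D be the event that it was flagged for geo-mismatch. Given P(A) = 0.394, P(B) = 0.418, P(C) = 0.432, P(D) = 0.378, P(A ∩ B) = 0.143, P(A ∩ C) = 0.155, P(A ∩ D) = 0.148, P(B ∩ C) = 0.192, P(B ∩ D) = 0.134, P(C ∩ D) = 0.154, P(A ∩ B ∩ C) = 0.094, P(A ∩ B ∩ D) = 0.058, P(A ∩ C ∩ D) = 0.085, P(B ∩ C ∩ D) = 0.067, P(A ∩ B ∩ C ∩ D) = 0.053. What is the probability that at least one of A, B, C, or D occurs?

0.947

By inclusion-exclusion,
P(A ∪ B ∪ C ∪ D) = 0.394 + 0.418 + 0.432 + 0.378 − 0.143 − 0.155 − 0.148 − 0.192 − 0.134 − 0.154 + 0.094 + 0.058 + 0.085 + 0.067 − 0.053 = 0.947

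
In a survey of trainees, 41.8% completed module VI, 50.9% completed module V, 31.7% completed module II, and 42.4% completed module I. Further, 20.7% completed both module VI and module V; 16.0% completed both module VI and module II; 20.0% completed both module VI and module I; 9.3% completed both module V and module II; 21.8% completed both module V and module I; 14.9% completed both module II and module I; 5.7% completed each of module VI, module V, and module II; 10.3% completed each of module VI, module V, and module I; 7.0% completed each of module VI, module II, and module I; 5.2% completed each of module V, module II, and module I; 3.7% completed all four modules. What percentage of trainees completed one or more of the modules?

Apply inclusion-exclusion:
P(≥1) = 41.8 + 50.9 + 31.7 + 42.4 − 20.7 − 16.0 − 20.0 − 9.3 − 21.8 − 14.9 + 5.7 + 10.3 + 7.0 + 5.2 − 3.7 = 88.6%

88.6%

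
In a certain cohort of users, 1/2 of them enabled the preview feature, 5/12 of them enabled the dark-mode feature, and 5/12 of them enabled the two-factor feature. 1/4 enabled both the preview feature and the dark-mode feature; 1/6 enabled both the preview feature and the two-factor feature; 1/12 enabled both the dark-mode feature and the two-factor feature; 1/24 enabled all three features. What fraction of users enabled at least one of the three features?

7/8

By inclusion-exclusion,
P(at least one) = 1/2 + 5/12 + 5/12 − 1/4 − 1/6 − 1/12 + 1/24 = 7/8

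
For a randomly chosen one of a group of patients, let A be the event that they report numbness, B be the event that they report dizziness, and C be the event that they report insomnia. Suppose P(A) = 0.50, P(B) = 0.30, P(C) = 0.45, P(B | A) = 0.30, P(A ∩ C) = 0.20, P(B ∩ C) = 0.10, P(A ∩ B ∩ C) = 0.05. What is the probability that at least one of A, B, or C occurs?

0.85

P(A ∩ B) = P(A)·P(B|A) = 0.50 × 0.30 = 0.15
By inclusion-exclusion,
P(A ∪ B ∪ C) = 0.50 + 0.30 + 0.45 − 0.15 − 0.20 − 0.10 + 0.05 = 0.85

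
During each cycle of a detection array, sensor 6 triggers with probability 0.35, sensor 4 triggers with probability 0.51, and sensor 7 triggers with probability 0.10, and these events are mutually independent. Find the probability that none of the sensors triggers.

0.28665

P(none) = (1 − 0.35) × (1 − 0.51) × (1 − 0.10) = 0.65 × 0.49 × 0.90 = 0.28665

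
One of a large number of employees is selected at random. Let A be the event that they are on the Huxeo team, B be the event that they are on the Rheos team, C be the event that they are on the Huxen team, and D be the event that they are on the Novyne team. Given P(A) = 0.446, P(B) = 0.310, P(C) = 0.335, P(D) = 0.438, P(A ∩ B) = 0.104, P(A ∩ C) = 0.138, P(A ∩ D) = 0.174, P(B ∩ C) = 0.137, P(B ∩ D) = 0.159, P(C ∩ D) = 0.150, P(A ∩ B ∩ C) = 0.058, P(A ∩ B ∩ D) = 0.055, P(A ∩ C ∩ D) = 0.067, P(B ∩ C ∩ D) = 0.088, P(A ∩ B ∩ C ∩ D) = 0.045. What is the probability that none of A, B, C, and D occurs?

0.110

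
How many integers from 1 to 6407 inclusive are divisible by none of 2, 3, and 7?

1831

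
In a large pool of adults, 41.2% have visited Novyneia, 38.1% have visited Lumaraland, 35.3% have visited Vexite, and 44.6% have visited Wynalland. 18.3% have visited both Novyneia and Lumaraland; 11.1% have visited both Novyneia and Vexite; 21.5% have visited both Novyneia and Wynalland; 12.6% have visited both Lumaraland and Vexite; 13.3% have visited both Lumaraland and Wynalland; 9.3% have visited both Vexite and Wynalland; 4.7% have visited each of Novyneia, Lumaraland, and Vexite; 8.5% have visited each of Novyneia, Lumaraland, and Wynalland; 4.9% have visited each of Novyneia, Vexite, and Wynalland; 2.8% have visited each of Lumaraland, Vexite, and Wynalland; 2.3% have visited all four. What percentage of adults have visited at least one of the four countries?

91.7%

P(union) = 41.2 + 38.1 + 35.3 + 44.6 − 18.3 − 11.1 − 21.5 − 12.6 − 13.3 − 9.3 + 4.7 + 8.5 + 4.9 + 2.8 − 2.3 = 91.7%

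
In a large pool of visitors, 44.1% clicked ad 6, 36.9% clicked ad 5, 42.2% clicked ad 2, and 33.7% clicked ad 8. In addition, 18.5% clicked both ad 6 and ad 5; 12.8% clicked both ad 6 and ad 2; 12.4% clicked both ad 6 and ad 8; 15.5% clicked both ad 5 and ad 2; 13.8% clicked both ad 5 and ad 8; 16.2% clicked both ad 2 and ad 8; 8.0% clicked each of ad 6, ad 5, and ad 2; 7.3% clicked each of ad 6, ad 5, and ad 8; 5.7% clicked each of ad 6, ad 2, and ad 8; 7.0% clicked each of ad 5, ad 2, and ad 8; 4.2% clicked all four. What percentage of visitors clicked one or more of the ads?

91.5%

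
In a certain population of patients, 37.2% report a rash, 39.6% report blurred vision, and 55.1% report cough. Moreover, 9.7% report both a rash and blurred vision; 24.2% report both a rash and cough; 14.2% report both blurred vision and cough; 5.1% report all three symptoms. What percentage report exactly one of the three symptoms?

51.0%

By inclusion–exclusion (exactly-one form):
P(exactly one) = 37.2 + 39.6 + 55.1 − 2·9.7 − 2·24.2 − 2·14.2 + 3·5.1 = 51.0%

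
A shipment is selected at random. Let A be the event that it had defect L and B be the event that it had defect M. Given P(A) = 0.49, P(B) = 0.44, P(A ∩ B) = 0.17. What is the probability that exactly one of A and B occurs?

P(exactly one) = 0.49 + 0.44 − 2·0.17 = 0.59

0.59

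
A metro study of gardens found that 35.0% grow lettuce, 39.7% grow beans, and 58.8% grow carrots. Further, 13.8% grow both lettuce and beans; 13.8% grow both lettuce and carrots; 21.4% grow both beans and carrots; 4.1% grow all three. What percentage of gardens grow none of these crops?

By inclusion–exclusion:
P(union) = 35.0 + 39.7 + 58.8 − 13.8 − 13.8 − 21.4 + 4.1 = 88.6%
P(none) = 100% − 88.6% = 11.4%

11.4%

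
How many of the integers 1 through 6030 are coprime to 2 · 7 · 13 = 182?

2385

Using inclusion–exclusion:
floor(6030/2) + floor(6030/7) + floor(6030/13) − floor(6030/14) − floor(6030/26) − floor(6030/91) + floor(6030/182) = 3015 + 861 + 463 − 430 − 231 − 66 + 33 = 3645
6030 − 3645 = 2385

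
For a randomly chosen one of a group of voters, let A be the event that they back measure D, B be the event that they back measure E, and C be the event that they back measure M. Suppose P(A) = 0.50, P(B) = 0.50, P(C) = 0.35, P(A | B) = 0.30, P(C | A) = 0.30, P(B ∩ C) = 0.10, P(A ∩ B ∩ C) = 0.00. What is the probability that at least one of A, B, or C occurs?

0.95

P(A ∩ B) = P(B)·P(A|B) = 0.50 × 0.30 = 0.15
P(A ∩ C) = P(A)·P(C|A) = 0.50 × 0.30 = 0.15
P(A ∪ B ∪ C) = 0.50 + 0.50 + 0.35 − 0.15 − 0.15 − 0.10 + 0.00 = 0.95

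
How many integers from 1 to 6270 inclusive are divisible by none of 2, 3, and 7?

Apply inclusion-exclusion:
floor(6270/2) + floor(6270/3) + floor(6270/7) − floor(6270/6) − floor(6270/14) − floor(6270/21) + floor(6270/42) = 3135 + 2090 + 895 − 1045 − 447 − 298 + 149 = 4479
6270 − 4479 = 1791

1791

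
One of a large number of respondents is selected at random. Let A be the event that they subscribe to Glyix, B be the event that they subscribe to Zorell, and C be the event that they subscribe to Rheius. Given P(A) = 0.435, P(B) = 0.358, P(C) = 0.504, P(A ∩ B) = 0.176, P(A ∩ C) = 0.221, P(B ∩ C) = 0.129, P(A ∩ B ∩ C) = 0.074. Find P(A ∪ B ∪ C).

0.845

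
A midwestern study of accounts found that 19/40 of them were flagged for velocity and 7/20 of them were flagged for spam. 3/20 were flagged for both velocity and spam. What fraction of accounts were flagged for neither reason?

13/40

P(at least one) = 19/40 + 7/20 − 3/20 = 27/40
P(none) = 1 − 27/40 = 13/40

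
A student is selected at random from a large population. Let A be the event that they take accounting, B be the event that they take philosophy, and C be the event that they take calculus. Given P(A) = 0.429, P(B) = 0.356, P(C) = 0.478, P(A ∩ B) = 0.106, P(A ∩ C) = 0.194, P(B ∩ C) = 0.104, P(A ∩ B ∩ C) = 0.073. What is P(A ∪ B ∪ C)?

0.932

P(A ∪ B ∪ C) = 0.429 + 0.356 + 0.478 − 0.106 − 0.194 − 0.104 + 0.073 = 0.932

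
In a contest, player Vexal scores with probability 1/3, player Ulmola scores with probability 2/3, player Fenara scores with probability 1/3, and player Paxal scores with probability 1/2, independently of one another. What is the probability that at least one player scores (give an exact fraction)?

25/27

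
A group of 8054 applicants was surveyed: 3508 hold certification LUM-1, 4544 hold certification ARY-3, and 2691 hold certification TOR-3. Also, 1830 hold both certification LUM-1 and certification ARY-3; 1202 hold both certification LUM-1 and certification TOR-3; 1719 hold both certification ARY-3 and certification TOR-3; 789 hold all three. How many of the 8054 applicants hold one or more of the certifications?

6781

By inclusion-exclusion,
|union| = 3508 + 4544 + 2691 − 1830 − 1202 − 1719 + 789 = 6781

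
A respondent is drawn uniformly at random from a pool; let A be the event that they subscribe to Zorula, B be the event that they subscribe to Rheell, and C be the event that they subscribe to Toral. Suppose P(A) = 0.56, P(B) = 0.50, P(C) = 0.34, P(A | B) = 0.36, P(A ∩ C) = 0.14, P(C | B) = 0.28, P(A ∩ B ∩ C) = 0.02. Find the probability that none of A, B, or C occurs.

P(A ∩ B) = P(B)·P(A|B) = 0.50 × 0.36 = 0.18
P(B ∩ C) = P(B)·P(C|B) = 0.50 × 0.28 = 0.14
Using inclusion–exclusion:
P(A ∪ B ∪ C) = 0.56 + 0.50 + 0.34 − 0.18 − 0.14 − 0.14 + 0.02 = 0.96
P(none) = 1 − 0.96 = 0.04

0.04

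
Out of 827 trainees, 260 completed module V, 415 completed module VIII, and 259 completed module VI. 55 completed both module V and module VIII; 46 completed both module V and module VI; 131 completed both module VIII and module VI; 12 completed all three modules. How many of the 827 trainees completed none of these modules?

113

By inclusion–exclusion:
N(≥1) = 260 + 415 + 259 − 55 − 46 − 131 + 12 = 714
None: 827 − 714 = 113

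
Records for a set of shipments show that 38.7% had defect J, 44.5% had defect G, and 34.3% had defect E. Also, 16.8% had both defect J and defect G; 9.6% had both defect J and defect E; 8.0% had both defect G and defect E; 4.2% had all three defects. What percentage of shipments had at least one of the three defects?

87.3%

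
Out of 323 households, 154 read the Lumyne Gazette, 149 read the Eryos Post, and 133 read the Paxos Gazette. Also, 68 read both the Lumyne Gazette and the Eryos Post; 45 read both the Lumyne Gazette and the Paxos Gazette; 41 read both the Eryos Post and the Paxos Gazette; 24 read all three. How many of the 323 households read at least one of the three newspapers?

306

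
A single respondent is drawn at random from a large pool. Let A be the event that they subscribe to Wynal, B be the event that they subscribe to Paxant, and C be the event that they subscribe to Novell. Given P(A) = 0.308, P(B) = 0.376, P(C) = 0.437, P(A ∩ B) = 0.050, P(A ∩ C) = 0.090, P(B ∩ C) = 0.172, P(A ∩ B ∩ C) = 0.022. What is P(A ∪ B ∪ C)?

0.831

By inclusion-exclusion,
P(A ∪ B ∪ C) = 0.308 + 0.376 + 0.437 − 0.050 − 0.090 − 0.172 + 0.022 = 0.831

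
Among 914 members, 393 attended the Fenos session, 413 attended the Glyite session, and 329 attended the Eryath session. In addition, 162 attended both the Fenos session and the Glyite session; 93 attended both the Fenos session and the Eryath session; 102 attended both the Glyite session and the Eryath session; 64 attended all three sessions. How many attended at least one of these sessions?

Using inclusion–exclusion:
|at least one| = 393 + 413 + 329 − 162 − 93 − 102 + 64 = 842

842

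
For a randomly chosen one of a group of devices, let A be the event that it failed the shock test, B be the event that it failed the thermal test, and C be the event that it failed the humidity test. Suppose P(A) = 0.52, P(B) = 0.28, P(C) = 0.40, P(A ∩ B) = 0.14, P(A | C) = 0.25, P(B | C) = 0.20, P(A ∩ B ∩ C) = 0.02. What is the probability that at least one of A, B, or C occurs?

0.90

P(A ∩ C) = P(C)·P(A|C) = 0.40 × 0.25 = 0.10
P(B ∩ C) = P(C)·P(B|C) = 0.40 × 0.20 = 0.08
Apply inclusion-exclusion:
P(A ∪ B ∪ C) = 0.52 + 0.28 + 0.40 − 0.14 − 0.10 − 0.08 + 0.02 = 0.90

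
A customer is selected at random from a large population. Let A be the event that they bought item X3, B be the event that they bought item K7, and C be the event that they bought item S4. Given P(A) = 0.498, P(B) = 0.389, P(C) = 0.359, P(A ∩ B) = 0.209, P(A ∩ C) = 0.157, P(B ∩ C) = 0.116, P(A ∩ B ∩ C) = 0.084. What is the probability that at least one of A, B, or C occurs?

0.848

P(A ∪ B ∪ C) = 0.498 + 0.389 + 0.359 − 0.209 − 0.157 − 0.116 + 0.084 = 0.848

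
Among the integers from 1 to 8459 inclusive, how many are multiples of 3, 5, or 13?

4294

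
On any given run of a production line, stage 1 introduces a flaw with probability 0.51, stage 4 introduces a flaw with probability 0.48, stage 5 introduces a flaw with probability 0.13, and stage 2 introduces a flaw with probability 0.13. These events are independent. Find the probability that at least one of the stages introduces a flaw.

0.80714188

P(none) = (1 − 0.51) × (1 − 0.48) × (1 − 0.13) × (1 − 0.13) = 0.49 × 0.52 × 0.87 × 0.87 = 0.19285812
P(at least one) = 1 − 0.19285812 = 0.80714188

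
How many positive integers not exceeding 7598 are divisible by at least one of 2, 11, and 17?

4347

Using inclusion–exclusion:
floor(7598/2) + floor(7598/11) + floor(7598/17) − floor(7598/22) − floor(7598/34) − floor(7598/187) + floor(7598/374) = 3799 + 690 + 446 − 345 − 223 − 40 + 20 = 4347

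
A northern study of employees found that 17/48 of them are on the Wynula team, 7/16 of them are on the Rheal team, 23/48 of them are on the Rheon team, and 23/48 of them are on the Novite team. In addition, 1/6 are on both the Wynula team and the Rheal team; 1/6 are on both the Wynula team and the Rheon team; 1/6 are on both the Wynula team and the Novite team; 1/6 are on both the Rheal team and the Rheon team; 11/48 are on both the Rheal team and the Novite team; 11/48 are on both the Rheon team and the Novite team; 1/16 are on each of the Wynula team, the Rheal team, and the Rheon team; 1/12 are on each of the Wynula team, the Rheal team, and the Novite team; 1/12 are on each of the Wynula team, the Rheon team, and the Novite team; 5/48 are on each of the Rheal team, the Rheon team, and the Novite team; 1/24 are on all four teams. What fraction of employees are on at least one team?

P(≥1) = 17/48 + 7/16 + 23/48 + 23/48 − 1/6 − 1/6 − 1/6 − 1/6 − 11/48 − 11/48 + 1/16 + 1/12 + 1/12 + 5/48 − 1/24 = 11/12

11/12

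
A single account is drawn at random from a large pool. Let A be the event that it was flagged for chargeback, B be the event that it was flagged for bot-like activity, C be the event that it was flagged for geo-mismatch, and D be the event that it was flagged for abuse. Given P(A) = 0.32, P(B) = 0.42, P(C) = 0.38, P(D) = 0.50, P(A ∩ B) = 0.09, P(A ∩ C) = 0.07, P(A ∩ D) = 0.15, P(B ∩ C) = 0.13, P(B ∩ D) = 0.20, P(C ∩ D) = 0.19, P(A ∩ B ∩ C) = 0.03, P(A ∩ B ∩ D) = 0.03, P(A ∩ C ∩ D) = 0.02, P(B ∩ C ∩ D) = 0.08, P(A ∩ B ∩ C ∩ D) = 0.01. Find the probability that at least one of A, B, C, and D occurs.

By inclusion-exclusion,
P(A ∪ B ∪ C ∪ D) = 0.32 + 0.42 + 0.38 + 0.50 − 0.09 − 0.07 − 0.15 − 0.13 − 0.20 − 0.19 + 0.03 + 0.03 + 0.02 + 0.08 − 0.01 = 0.94

0.94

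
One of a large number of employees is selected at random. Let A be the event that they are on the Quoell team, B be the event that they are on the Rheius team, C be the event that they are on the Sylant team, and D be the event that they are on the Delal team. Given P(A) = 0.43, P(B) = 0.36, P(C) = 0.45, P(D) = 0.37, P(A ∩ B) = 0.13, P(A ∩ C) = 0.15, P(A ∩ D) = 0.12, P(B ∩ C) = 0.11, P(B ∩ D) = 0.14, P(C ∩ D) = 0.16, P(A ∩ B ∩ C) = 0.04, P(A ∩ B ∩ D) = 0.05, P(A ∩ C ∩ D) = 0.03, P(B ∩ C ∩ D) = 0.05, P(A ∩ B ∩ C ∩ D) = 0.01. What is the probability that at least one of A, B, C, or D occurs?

0.96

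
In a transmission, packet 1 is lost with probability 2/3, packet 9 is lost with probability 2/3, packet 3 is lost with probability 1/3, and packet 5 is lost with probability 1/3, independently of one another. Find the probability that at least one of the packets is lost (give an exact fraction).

P(none) = (1 − 2/3) × (1 − 2/3) × (1 − 1/3) × (1 − 1/3) = 1/3 × 1/3 × 2/3 × 2/3 = 4/81
P(at least one) = 1 − 4/81 = 77/81

77/81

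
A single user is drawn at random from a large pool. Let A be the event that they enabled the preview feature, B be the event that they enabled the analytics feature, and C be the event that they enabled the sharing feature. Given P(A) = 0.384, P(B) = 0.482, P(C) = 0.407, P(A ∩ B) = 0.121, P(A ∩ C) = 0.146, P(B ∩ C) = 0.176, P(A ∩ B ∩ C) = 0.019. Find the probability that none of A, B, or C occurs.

By inclusion–exclusion:
P(A ∪ B ∪ C) = 0.384 + 0.482 + 0.407 − 0.121 − 0.146 − 0.176 + 0.019 = 0.849
P(none) = 1 − 0.849 = 0.151

0.151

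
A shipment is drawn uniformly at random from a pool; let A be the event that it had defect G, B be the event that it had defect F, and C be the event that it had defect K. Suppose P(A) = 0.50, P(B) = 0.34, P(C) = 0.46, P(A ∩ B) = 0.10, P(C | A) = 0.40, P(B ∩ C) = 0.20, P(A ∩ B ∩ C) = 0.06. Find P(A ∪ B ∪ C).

0.86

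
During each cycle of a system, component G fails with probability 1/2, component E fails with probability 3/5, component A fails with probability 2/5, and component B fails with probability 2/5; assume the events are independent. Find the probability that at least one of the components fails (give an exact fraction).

P(none) = (1 − 1/2) × (1 − 3/5) × (1 − 2/5) × (1 − 2/5) = 1/2 × 2/5 × 3/5 × 3/5 = 9/125
P(at least one) = 1 − 9/125 = 116/125

116/125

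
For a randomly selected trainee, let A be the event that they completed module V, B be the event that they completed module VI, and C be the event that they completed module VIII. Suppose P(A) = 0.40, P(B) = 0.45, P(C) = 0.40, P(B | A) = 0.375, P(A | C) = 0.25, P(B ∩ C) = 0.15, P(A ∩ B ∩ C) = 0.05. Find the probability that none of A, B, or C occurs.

0.10

P(A ∩ B) = P(A)·P(B|A) = 0.40 × 0.375 = 0.15
P(A ∩ C) = P(C)·P(A|C) = 0.40 × 0.25 = 0.10
P(A ∪ B ∪ C) = 0.40 + 0.45 + 0.40 − 0.15 − 0.10 − 0.15 + 0.05 = 0.90
P(none) = 1 − 0.90 = 0.10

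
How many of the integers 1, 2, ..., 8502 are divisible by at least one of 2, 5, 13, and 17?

Apply inclusion-exclusion:
4251 + 1700 + 654 + 500 − 850 − 327 − 250 − 130 − 100 − 38 + 65 + 50 + 19 + 7 − 3 = 5548

5548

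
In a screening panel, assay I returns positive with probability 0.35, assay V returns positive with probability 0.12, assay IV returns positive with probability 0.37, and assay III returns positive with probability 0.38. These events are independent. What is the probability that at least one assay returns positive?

Since the events are independent, P(none) is the product of the individual non-occurrence probabilities.
P(none) = (1 − 0.35) × (1 − 0.12) × (1 − 0.37) × (1 − 0.38) = 0.65 × 0.88 × 0.63 × 0.62 = 0.2234232
P(at least one) = 1 − 0.2234232 = 0.7765768

0.7765768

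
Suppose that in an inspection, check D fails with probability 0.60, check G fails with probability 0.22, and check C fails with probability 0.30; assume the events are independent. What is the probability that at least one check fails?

0.7816

P(none) = (1 − 0.60) × (1 − 0.22) × (1 − 0.30) = 0.40 × 0.78 × 0.70 = 0.2184
P(at least one) = 1 − 0.2184 = 0.7816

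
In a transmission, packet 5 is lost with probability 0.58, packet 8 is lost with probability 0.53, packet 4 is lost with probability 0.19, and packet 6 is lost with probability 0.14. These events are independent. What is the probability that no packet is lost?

0.13750884

P(none) = (1 − 0.58) × (1 − 0.53) × (1 − 0.19) × (1 − 0.14) = 0.42 × 0.47 × 0.81 × 0.86 = 0.13750884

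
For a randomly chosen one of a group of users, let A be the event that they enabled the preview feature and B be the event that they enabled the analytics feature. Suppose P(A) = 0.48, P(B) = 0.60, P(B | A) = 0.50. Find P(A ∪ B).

0.84

P(A ∩ B) = P(A)·P(B|A) = 0.48 × 0.50 = 0.24
Apply inclusion-exclusion:
P(A ∪ B) = 0.48 + 0.60 − 0.24 = 0.84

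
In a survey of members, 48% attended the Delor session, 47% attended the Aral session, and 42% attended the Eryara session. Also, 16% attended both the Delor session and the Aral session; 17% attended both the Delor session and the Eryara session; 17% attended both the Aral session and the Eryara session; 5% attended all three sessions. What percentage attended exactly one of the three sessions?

P(exactly one) = 48 + 47 + 42 − 2·16 − 2·17 − 2·17 + 3·5 = 52%

52%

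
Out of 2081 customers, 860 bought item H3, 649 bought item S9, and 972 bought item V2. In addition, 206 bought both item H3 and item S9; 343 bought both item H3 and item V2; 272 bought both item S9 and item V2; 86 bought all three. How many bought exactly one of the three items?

Using the inclusion–exclusion count for exactly one event:
|exactly one| = 860 + 649 + 972 − 2·206 − 2·343 − 2·272 + 3·86 = 1097

1097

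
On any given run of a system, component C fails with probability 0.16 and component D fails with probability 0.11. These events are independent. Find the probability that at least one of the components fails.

0.2524

P(none) = (1 − 0.16) × (1 − 0.11) = 0.84 × 0.89 = 0.7476
P(at least one) = 1 − 0.7476 = 0.2524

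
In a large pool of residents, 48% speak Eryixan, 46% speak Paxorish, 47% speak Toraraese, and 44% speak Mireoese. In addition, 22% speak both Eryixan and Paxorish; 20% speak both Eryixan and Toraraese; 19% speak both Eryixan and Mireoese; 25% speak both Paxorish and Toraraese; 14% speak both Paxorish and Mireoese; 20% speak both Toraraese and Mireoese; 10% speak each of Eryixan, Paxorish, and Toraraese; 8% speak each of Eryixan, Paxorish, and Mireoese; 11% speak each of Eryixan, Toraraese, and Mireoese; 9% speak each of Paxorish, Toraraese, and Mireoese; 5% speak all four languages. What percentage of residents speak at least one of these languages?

98%

Apply inclusion-exclusion:
P(≥1) = 48 + 46 + 47 + 44 − 22 − 20 − 19 − 25 − 14 − 20 + 10 + 8 + 11 + 9 − 5 = 98%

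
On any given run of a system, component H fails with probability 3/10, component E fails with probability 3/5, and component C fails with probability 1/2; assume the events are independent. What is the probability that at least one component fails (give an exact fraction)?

43/50

Independence gives P(none) = ∏(1 − pᵢ).
P(none) = (1 − 3/10) × (1 − 3/5) × (1 − 1/2) = 7/10 × 2/5 × 1/2 = 7/50
P(at least one) = 1 − 7/50 = 43/50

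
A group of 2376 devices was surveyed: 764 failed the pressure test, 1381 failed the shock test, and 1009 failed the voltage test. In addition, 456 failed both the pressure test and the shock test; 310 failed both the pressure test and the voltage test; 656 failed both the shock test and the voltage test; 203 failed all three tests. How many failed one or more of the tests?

1935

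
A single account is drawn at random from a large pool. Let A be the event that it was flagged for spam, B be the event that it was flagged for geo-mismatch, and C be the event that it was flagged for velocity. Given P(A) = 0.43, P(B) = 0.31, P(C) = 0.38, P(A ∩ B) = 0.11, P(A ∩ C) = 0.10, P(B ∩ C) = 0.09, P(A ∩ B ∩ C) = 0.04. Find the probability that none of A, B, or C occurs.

0.14

P(A ∪ B ∪ C) = 0.43 + 0.31 + 0.38 − 0.11 − 0.10 − 0.09 + 0.04 = 0.86
P(none) = 1 − 0.86 = 0.14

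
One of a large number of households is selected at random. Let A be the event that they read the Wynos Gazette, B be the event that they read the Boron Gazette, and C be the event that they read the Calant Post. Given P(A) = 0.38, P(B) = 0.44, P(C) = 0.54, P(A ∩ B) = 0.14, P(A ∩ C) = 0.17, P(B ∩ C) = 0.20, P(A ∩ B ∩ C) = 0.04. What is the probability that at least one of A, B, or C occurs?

0.89

P(A ∪ B ∪ C) = 0.38 + 0.44 + 0.54 − 0.14 − 0.17 − 0.20 + 0.04 = 0.89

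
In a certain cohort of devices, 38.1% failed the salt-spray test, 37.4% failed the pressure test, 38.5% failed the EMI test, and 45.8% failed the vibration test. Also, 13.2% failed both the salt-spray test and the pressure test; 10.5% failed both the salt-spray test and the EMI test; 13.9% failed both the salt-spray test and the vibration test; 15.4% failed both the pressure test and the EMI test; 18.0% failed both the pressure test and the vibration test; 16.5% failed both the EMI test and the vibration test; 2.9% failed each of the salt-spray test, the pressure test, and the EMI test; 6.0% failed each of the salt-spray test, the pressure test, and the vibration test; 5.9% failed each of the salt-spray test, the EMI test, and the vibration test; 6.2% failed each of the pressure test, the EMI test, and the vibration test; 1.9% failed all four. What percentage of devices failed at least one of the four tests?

91.4%

By inclusion–exclusion:
P(union) = 38.1 + 37.4 + 38.5 + 45.8 − 13.2 − 10.5 − 13.9 − 15.4 − 18.0 − 16.5 + 2.9 + 6.0 + 5.9 + 6.2 − 1.9 = 91.4%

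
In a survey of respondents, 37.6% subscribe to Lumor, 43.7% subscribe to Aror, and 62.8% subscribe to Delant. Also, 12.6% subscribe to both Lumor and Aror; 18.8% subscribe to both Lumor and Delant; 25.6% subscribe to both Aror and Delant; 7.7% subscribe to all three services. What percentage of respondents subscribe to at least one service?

P(at least one) = 37.6 + 43.7 + 62.8 − 12.6 − 18.8 − 25.6 + 7.7 = 94.8%

94.8%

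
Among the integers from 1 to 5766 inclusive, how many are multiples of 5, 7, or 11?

By inclusion-exclusion,
floor(5766/5) + floor(5766/7) + floor(5766/11) − floor(5766/35) − floor(5766/55) − floor(5766/77) + floor(5766/385) = 1153 + 823 + 524 − 164 − 104 − 74 + 14 = 2172

2172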